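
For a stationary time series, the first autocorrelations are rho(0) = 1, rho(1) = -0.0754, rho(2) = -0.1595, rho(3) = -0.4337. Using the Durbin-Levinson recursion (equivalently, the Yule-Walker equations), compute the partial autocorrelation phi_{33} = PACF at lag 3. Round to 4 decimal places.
\phi_{33} = -0.4760

The PACF at lag k is phi_{kk}, the last component of the solution
to the Yule-Walker system G_k phi = r_k where
  (G_k)_{ij} = rho(|i - j|), (r_k)_i = rho(i), i,j = 1..k.
Equivalently, Durbin-Levinson gives phi_{kk} iteratively:
  phi_{11} = rho(1)
  phi_{kk} = [rho(k) - sum_{j=1..k-1} phi_{k-1,j} rho(k-j)]
            / [1 - sum_{j=1..k-1} phi_{k-1,j} rho(j)],
  phi_{k,j} = phi_{k-1,j} - phi_{kk} phi_{k-1,k-j},  j = 1..k-1.
Step k = 1:
  phi_11 = rho(1) = -0.0754.
Step k = 2:
  phi_22 = [rho(2) - phi_11 rho(1)] / [1 - phi_11 rho(1)] = [-0.1595 - (-0.0754)(-0.0754)] / [1 - (-0.0754)(-0.0754)]
         = -0.16518516 / 0.99431484 = -0.16613.
  Update: phi_21 = phi_11 - phi_22 phi_11 = -0.0754 - (-0.16613)(-0.0754) = -0.087926.
Step k = 3:
  phi_33 = [rho(3) - phi_21 rho(2) - phi_22 rho(1)] / [1 - phi_21 rho(1) - phi_22 rho(2)]
    numerator   = -0.4337 - (-0.087926)(-0.1595) - (-0.16613)(-0.0754) = -0.4602504
    denominator = 1 - (-0.087926)(-0.0754) - (-0.16613)(-0.1595) = 0.96687269
  phi_33 = -0.4602504 / 0.96687269 = -0.476.
Therefore phi_{33} = -0.4760.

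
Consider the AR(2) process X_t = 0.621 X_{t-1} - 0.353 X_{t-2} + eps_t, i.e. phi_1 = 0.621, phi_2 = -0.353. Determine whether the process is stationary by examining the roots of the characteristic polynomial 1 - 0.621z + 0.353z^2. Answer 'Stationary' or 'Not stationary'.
\text{Stationary}

The AR(p) characteristic polynomial is P(z) = 1 - 0.621z + 0.353z^2.
Stationarity requires all roots to lie outside the unit circle, i.e. |z| > 1 for every root.
Set 1 + (-0.621) z + (0.353) z^2 = 0, i.e. a z^2 + b z + c = 0 with a = 0.353, b = -0.621, c = 1.
Discriminant D = b^2 - 4ac = (-0.621)^2 - 4*(0.353)*1 = 0.385641 - (1.412) = -1.026359.
D < 0, so the roots are the complex-conjugate pair z = (-b +/- i sqrt(-D)) / (2a) = 0.8796 +/- 1.435i.
For a conjugate pair |z|^2 = z * conj(z) = (product of roots) = c/a = 1/(0.353) = 2.832861, so |z| = sqrt(2.832861) = 1.6831 for both roots.
Moduli of all roots: 1.6831, 1.6831.
All moduli strictly greater than 1? Yes.
Verdict: Stationary.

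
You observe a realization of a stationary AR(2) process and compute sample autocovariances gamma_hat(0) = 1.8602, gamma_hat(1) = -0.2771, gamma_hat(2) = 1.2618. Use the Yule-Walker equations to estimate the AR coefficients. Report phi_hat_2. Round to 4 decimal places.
\hat\phi_{2} = 0.6710

The Yule-Walker equations for an AR(p) process read, in matrix form,
  Gamma_p phi = r_p,   with   (Gamma_p)_{ij} = gamma(|i - j|),
                       (r_p)_i = gamma(i),   i,j = 1..p.
Substitute the sample gammas (Toeplitz matrix and right-hand side of size 2):
  Gamma_p = [[1.8602, -0.2771], [-0.2771, 1.8602]]
  r_p     = [-0.2771, 1.2618]
Written out:
  1.8602 phi_1 - 0.2771 phi_2 = -0.2771
  -0.2771 phi_1 + 1.8602 phi_2 = 1.2618
Solve by Cramer's rule:
  det = gamma(0)^2 - gamma(1)^2 = (1.8602)^2 - (-0.2771)^2 = 3.46034404 - 0.07678441 = 3.38355963
  phi_hat_1 = [gamma(1) gamma(0) - gamma(1) gamma(2)] / det = [(-0.2771)(1.8602) - (-0.2771)(1.2618)] / 3.38355963 = -0.16581664 / 3.38355963 = -0.049
  phi_hat_2 = [gamma(0) gamma(2) - gamma(1)^2] / det = [(1.8602)(1.2618) - (-0.2771)^2] / 3.38355963 = 2.27041595 / 3.38355963 = 0.671
So phi_hat = [-0.0490, 0.6710].
Therefore phi_hat_2 = 0.6710.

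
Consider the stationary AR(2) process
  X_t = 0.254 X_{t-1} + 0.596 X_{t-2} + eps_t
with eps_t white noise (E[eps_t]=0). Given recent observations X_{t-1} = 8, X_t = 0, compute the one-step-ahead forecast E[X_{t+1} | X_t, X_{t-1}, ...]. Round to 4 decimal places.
E[X_{t+1} \mid \mathcal F_t] = 4.7680

For an AR(p) model X_t = c + sum_i phi_i X_{t-i} + eps_t, the
one-step-ahead conditional mean is
  E[X_{t+1} | X_t, ...] = c + sum_i phi_i X_{t+1-i}.
Substitute known values:
  E[X_{t+1} | ...] = (0.254) * (0) + (0.596) * (8)
                   = 4.7680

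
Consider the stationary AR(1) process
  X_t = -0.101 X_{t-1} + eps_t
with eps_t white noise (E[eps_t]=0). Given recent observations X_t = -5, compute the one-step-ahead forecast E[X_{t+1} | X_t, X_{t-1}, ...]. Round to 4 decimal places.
E[X_{t+1} \mid \mathcal F_t] = 0.5050

For an AR(p) model X_t = c + sum_i phi_i X_{t-i} + eps_t, the
one-step-ahead conditional mean is
  E[X_{t+1} | X_t, ...] = c + sum_i phi_i X_{t+1-i}.
Substitute known values:
  E[X_{t+1} | ...] = (-0.101) * (-5)
                   = 0.5050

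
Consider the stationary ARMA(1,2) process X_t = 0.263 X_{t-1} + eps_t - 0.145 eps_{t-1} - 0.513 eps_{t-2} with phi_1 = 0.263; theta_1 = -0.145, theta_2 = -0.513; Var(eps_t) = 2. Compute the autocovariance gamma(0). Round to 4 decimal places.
\gamma(0) = 2.5270

Multiply the model equation by X_{t-k} and take expectations. With theta_0 = psi_0 = 1 and psi_j the MA(infinity) weights, this gives
  gamma(k) - sum_i phi_i gamma(k-i) = c_k,
  c_k = sigma^2 * sum_{j=k..q} theta_j psi_{j-k}   (c_k = 0 for k > q),
using gamma(-m) = gamma(m).
psi-weights needed (psi_j = theta_j + sum_i phi_i psi_{j-i}):
  psi_1 = theta_1 + phi_1 = -0.145 + (0.263) = 0.118
  psi_2 = theta_2 + phi_1 psi_1 = -0.513 + (0.263)(0.118) = -0.481966
Right-hand sides:
  c_0 = sigma^2 (1 + theta_1 psi_1 + theta_2 psi_2) = 2 * (1 + (-0.145)(0.118) + (-0.513)(-0.481966)) = 2 * 1.230139 = 2.460277
  c_1 = sigma^2 (theta_1 + theta_2 psi_1) = 2 * (-0.145 + (-0.513)(0.118)) = -0.411068
  c_2 = sigma^2 theta_2 = 2 * (-0.513) = -1.026
Equations for k = 0 and k = 1 (AR order 1):
  gamma(0) = phi_1 gamma(1) + c_0
  gamma(1) = phi_1 gamma(0) + c_1
Substituting the second into the first: gamma(0) (1 - phi_1^2) = c_0 + phi_1 c_1, so
  gamma(0) = (c_0 + phi_1 c_1) / (1 - phi_1^2) = (2.460277 + (0.263)(-0.411068)) / (1 - (0.263)^2) = 2.352166 / 0.930831 = 2.526953.
Therefore gamma(0) = 2.5270 (to 4 decimal places).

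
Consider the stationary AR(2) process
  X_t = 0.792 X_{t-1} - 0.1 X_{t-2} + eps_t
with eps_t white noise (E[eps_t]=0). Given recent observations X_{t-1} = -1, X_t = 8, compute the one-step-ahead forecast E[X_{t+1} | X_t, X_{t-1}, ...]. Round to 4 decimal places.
E[X_{t+1} \mid \mathcal F_t] = 6.4360

For an AR(p) model X_t = c + sum_i phi_i X_{t-i} + eps_t, the
one-step-ahead conditional mean is
  E[X_{t+1} | X_t, ...] = c + sum_i phi_i X_{t+1-i}.
Substitute known values:
  E[X_{t+1} | ...] = (0.792) * (8) + (-0.1) * (-1)
                   = 6.4360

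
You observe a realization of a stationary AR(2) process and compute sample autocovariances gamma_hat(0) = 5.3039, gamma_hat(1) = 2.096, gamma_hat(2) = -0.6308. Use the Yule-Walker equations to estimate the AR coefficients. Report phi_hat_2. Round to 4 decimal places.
\hat\phi_{2} = -0.3260

The Yule-Walker equations for an AR(p) process read, in matrix form,
  Gamma_p phi = r_p,   with   (Gamma_p)_{ij} = gamma(|i - j|),
                       (r_p)_i = gamma(i),   i,j = 1..p.
Substitute the sample gammas (Toeplitz matrix and right-hand side of size 2):
  Gamma_p = [[5.3039, 2.096], [2.096, 5.3039]]
  r_p     = [2.096, -0.6308]
Written out:
  5.3039 phi_1 + 2.096 phi_2 = 2.096
  2.096 phi_1 + 5.3039 phi_2 = -0.6308
Solve by Cramer's rule:
  det = gamma(0)^2 - gamma(1)^2 = (5.3039)^2 - (2.096)^2 = 28.13135521 - 4.393216 = 23.73813921
  phi_hat_1 = [gamma(1) gamma(0) - gamma(1) gamma(2)] / det = [(2.096)(5.3039) - (2.096)(-0.6308)] / 23.73813921 = 12.4391312 / 23.73813921 = 0.524
  phi_hat_2 = [gamma(0) gamma(2) - gamma(1)^2] / det = [(5.3039)(-0.6308) - (2.096)^2] / 23.73813921 = -7.73891612 / 23.73813921 = -0.326
So phi_hat = [0.5240, -0.3260].
Therefore phi_hat_2 = -0.3260.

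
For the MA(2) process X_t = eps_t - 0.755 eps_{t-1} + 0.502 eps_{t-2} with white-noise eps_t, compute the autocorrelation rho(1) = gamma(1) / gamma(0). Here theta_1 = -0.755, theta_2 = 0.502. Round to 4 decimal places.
\rho(1) = -0.6224

For an MA(q) process with theta_0 = 1, the autocovariance is
  gamma(k) = sigma^2 * sum_{i=0..q-k} theta_i * theta_{i+k},
and rho(k) = gamma(k) / gamma(0). Sigma^2 cancels.
  numerator   = (1)*(-0.755) + (-0.755)*(0.502) = -1.13401.
  denominator = (1)^2 + (-0.755)^2 + (0.502)^2 = 1.822029.
  rho(1) = -1.13401 / 1.822029 = -0.6224.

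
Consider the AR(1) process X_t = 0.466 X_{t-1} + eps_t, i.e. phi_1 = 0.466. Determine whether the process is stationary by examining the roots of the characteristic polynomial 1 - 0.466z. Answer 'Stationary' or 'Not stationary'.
\text{Stationary}

The AR(p) characteristic polynomial is P(z) = 1 - 0.466z.
Stationarity requires all roots to lie outside the unit circle, i.e. |z| > 1 for every root.
This is linear in z: 1 + (-0.466) z = 0  =>  z = -1/(-0.466) = 2.145923,  |z| = 2.145923.
Moduli of all roots: 2.1459.
All moduli strictly greater than 1? Yes.
Verdict: Stationary.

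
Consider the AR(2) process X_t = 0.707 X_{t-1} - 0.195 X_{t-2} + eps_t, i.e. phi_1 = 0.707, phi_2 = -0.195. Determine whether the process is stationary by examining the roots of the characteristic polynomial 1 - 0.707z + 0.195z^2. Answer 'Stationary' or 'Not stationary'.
\text{Stationary}

The AR(p) characteristic polynomial is P(z) = 1 - 0.707z + 0.195z^2.
Stationarity requires all roots to lie outside the unit circle, i.e. |z| > 1 for every root.
Set 1 + (-0.707) z + (0.195) z^2 = 0, i.e. a z^2 + b z + c = 0 with a = 0.195, b = -0.707, c = 1.
Discriminant D = b^2 - 4ac = (-0.707)^2 - 4*(0.195)*1 = 0.499849 - (0.78) = -0.280151.
D < 0, so the roots are the complex-conjugate pair z = (-b +/- i sqrt(-D)) / (2a) = 1.8128 +/- 1.3572i.
For a conjugate pair |z|^2 = z * conj(z) = (product of roots) = c/a = 1/(0.195) = 5.128205, so |z| = sqrt(5.128205) = 2.2646 for both roots.
Moduli of all roots: 2.2646, 2.2646.
All moduli strictly greater than 1? Yes.
Verdict: Stationary.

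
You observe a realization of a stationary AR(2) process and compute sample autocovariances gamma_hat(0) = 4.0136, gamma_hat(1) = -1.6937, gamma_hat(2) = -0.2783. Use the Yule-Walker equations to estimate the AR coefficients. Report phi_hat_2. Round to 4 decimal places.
\hat\phi_{2} = -0.3010

The Yule-Walker equations for an AR(p) process read, in matrix form,
  Gamma_p phi = r_p,   with   (Gamma_p)_{ij} = gamma(|i - j|),
                       (r_p)_i = gamma(i),   i,j = 1..p.
Substitute the sample gammas (Toeplitz matrix and right-hand side of size 2):
  Gamma_p = [[4.0136, -1.6937], [-1.6937, 4.0136]]
  r_p     = [-1.6937, -0.2783]
Written out:
  4.0136 phi_1 - 1.6937 phi_2 = -1.6937
  -1.6937 phi_1 + 4.0136 phi_2 = -0.2783
Solve by Cramer's rule:
  det = gamma(0)^2 - gamma(1)^2 = (4.0136)^2 - (-1.6937)^2 = 16.10898496 - 2.86861969 = 13.24036527
  phi_hat_1 = [gamma(1) gamma(0) - gamma(1) gamma(2)] / det = [(-1.6937)(4.0136) - (-1.6937)(-0.2783)] / 13.24036527 = -7.26919103 / 13.24036527 = -0.549
  phi_hat_2 = [gamma(0) gamma(2) - gamma(1)^2] / det = [(4.0136)(-0.2783) - (-1.6937)^2] / 13.24036527 = -3.98560457 / 13.24036527 = -0.301
So phi_hat = [-0.5490, -0.3010].
Therefore phi_hat_2 = -0.3010.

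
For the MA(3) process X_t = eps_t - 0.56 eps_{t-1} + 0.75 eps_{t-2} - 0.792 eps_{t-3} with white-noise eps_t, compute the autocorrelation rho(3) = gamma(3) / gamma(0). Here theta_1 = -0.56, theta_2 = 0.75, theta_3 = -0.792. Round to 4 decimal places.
\rho(3) = -0.3164

For an MA(q) process with theta_0 = 1, the autocovariance is
  gamma(k) = sigma^2 * sum_{i=0..q-k} theta_i * theta_{i+k},
and rho(k) = gamma(k) / gamma(0). Sigma^2 cancels.
  numerator   = (1)*(-0.792) = -0.792.
  denominator = (1)^2 + (-0.56)^2 + (0.75)^2 + (-0.792)^2 = 2.503364.
  rho(3) = -0.792 / 2.503364 = -0.3164.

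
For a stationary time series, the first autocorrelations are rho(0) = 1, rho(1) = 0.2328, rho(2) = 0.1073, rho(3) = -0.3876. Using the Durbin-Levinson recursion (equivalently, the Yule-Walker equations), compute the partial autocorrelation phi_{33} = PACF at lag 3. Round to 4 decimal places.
\phi_{33} = -0.4500

The PACF at lag k is phi_{kk}, the last component of the solution
to the Yule-Walker system G_k phi = r_k where
  (G_k)_{ij} = rho(|i - j|), (r_k)_i = rho(i), i,j = 1..k.
Equivalently, Durbin-Levinson gives phi_{kk} iteratively:
  phi_{11} = rho(1)
  phi_{kk} = [rho(k) - sum_{j=1..k-1} phi_{k-1,j} rho(k-j)]
            / [1 - sum_{j=1..k-1} phi_{k-1,j} rho(j)],
  phi_{k,j} = phi_{k-1,j} - phi_{kk} phi_{k-1,k-j},  j = 1..k-1.
Step k = 1:
  phi_11 = rho(1) = 0.2328.
Step k = 2:
  phi_22 = [rho(2) - phi_11 rho(1)] / [1 - phi_11 rho(1)] = [0.1073 - (0.2328)(0.2328)] / [1 - (0.2328)(0.2328)]
         = 0.05310416 / 0.94580416 = 0.056147.
  Update: phi_21 = phi_11 - phi_22 phi_11 = 0.2328 - (0.056147)(0.2328) = 0.219729.
Step k = 3:
  phi_33 = [rho(3) - phi_21 rho(2) - phi_22 rho(1)] / [1 - phi_21 rho(1) - phi_22 rho(2)]
    numerator   = -0.3876 - (0.219729)(0.1073) - (0.056147)(0.2328) = -0.42424796
    denominator = 1 - (0.219729)(0.2328) - (0.056147)(0.1073) = 0.94282252
  phi_33 = -0.42424796 / 0.94282252 = -0.45.
Therefore phi_{33} = -0.4500.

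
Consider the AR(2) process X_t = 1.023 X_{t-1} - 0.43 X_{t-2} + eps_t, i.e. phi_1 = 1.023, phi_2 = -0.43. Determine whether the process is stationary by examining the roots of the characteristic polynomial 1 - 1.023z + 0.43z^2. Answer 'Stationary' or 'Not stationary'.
\text{Stationary}

The AR(p) characteristic polynomial is P(z) = 1 - 1.023z + 0.43z^2.
Stationarity requires all roots to lie outside the unit circle, i.e. |z| > 1 for every root.
Set 1 + (-1.023) z + (0.43) z^2 = 0, i.e. a z^2 + b z + c = 0 with a = 0.43, b = -1.023, c = 1.
Discriminant D = b^2 - 4ac = (-1.023)^2 - 4*(0.43)*1 = 1.046529 - (1.72) = -0.673471.
D < 0, so the roots are the complex-conjugate pair z = (-b +/- i sqrt(-D)) / (2a) = 1.1895 +/- 0.9542i.
For a conjugate pair |z|^2 = z * conj(z) = (product of roots) = c/a = 1/(0.43) = 2.325581, so |z| = sqrt(2.325581) = 1.525 for both roots.
Moduli of all roots: 1.5250, 1.5250.
All moduli strictly greater than 1? Yes.
Verdict: Stationary.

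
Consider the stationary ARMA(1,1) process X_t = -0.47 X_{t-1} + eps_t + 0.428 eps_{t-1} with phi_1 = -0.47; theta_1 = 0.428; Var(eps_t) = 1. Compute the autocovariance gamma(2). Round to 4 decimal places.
\gamma(2) = 0.0202

Multiply the model equation by X_{t-k} and take expectations. With theta_0 = psi_0 = 1 and psi_j the MA(infinity) weights, this gives
  gamma(k) - sum_i phi_i gamma(k-i) = c_k,
  c_k = sigma^2 * sum_{j=k..q} theta_j psi_{j-k}   (c_k = 0 for k > q),
using gamma(-m) = gamma(m).
psi-weights needed (psi_j = theta_j + sum_i phi_i psi_{j-i}):
  psi_1 = theta_1 + phi_1 = 0.428 + (-0.47) = -0.042
Right-hand sides:
  c_0 = sigma^2 (1 + theta_1 psi_1) = 1 * (1 + (0.428)(-0.042)) = 1 * 0.982024 = 0.982024
  c_1 = sigma^2 theta_1 = 1 * (0.428) = 0.428
  c_2 = 0
Equations for k = 0 and k = 1 (AR order 1):
  gamma(0) = phi_1 gamma(1) + c_0
  gamma(1) = phi_1 gamma(0) + c_1
Substituting the second into the first: gamma(0) (1 - phi_1^2) = c_0 + phi_1 c_1, so
  gamma(0) = (c_0 + phi_1 c_1) / (1 - phi_1^2) = (0.982024 + (-0.47)(0.428)) / (1 - (-0.47)^2) = 0.780864 / 0.7791 = 1.002264.
  gamma(1) = phi_1 gamma(0) + c_1 = (-0.47)(1.002264) + (0.428) = -0.043064.
For k = 2 (> q): gamma(2) = phi_1 gamma(1) = (-0.47)(-0.043064) = 0.02024.
Therefore gamma(2) = 0.0202 (to 4 decimal places).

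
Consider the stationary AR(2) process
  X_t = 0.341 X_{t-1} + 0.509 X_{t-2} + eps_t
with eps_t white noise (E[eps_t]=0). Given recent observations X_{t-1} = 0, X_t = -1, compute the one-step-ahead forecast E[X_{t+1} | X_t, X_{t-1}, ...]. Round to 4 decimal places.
E[X_{t+1} \mid \mathcal F_t] = -0.3410

For an AR(p) model X_t = c + sum_i phi_i X_{t-i} + eps_t, the
one-step-ahead conditional mean is
  E[X_{t+1} | X_t, ...] = c + sum_i phi_i X_{t+1-i}.
Substitute known values:
  E[X_{t+1} | ...] = (0.341) * (-1) + (0.509) * (0)
                   = -0.3410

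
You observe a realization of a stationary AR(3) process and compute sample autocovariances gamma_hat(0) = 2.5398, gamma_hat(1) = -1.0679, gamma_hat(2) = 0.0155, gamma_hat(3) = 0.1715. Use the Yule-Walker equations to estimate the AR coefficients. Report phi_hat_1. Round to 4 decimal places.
\hat\phi_{1} = -0.5120

The Yule-Walker equations for an AR(p) process read, in matrix form,
  Gamma_p phi = r_p,   with   (Gamma_p)_{ij} = gamma(|i - j|),
                       (r_p)_i = gamma(i),   i,j = 1..p.
Substitute the sample gammas (Toeplitz matrix and right-hand side of size 3):
  Gamma_p = [[2.5398, -1.0679, 0.0155], [-1.0679, 2.5398, -1.0679], [0.0155, -1.0679, 2.5398]]
  r_p     = [-1.0679, 0.0155, 0.1715]
Written out (R1..R3):
  (R1) 2.5398 phi_1 - 1.0679 phi_2 + 0.0155 phi_3 = -1.0679
  (R2) -1.0679 phi_1 + 2.5398 phi_2 - 1.0679 phi_3 = 0.0155
  (R3) 0.0155 phi_1 - 1.0679 phi_2 + 2.5398 phi_3 = 0.1715
Gaussian elimination:
  R2 <- R2 - (-1.0679/2.5398) R1 = R2 - (-0.420466) R1:  2.090784 phi_2 - 1.061383 phi_3 = -0.433516
  R3 <- R3 - (0.0155/2.5398) R1 = R3 - (0.006103) R1:  -1.061383 phi_2 + 2.539705 phi_3 = 0.178017
  R3 <- R3 - (-1.061383/2.090784) R2 = R3 - (-0.507648) R2:  2.000896 phi_3 = -0.042056
Back-substitution:
  phi_hat_3 = -0.042056 / 2.000896 = -0.021019
  phi_hat_2 = (-0.433516 - (-1.061383)(-0.021019)) / 2.090784 = -0.218016
  phi_hat_1 = (-1.0679 - (-1.0679)(-0.218016) - (0.0155)(-0.021019)) / 2.5398 = -0.512006
So phi_hat = [-0.5120, -0.2180, -0.0210].
Therefore phi_hat_1 = -0.5120.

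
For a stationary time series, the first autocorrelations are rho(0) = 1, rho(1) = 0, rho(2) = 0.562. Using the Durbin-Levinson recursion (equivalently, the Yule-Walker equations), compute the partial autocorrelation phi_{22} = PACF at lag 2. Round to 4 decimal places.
\phi_{22} = 0.5620

The PACF at lag k is phi_{kk}, the last component of the solution
to the Yule-Walker system G_k phi = r_k where
  (G_k)_{ij} = rho(|i - j|), (r_k)_i = rho(i), i,j = 1..k.
Equivalently, Durbin-Levinson gives phi_{kk} iteratively:
  phi_{11} = rho(1)
  phi_{kk} = [rho(k) - sum_{j=1..k-1} phi_{k-1,j} rho(k-j)]
            / [1 - sum_{j=1..k-1} phi_{k-1,j} rho(j)],
  phi_{k,j} = phi_{k-1,j} - phi_{kk} phi_{k-1,k-j},  j = 1..k-1.
Step k = 1:
  phi_11 = rho(1) = 0.
Step k = 2:
  phi_22 = [rho(2) - phi_11 rho(1)] / [1 - phi_11 rho(1)] = [0.562 - (0)(0)] / [1 - (0)(0)]
         = 0.562 / 1 = 0.562.
Therefore phi_{22} = 0.5620.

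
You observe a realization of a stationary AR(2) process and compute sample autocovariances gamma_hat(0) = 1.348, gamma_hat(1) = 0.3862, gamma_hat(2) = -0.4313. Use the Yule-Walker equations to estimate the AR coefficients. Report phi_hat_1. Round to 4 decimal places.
\hat\phi_{1} = 0.4120

The Yule-Walker equations for an AR(p) process read, in matrix form,
  Gamma_p phi = r_p,   with   (Gamma_p)_{ij} = gamma(|i - j|),
                       (r_p)_i = gamma(i),   i,j = 1..p.
Substitute the sample gammas (Toeplitz matrix and right-hand side of size 2):
  Gamma_p = [[1.348, 0.3862], [0.3862, 1.348]]
  r_p     = [0.3862, -0.4313]
Written out:
  1.348 phi_1 + 0.3862 phi_2 = 0.3862
  0.3862 phi_1 + 1.348 phi_2 = -0.4313
Solve by Cramer's rule:
  det = gamma(0)^2 - gamma(1)^2 = (1.348)^2 - (0.3862)^2 = 1.817104 - 0.14915044 = 1.66795356
  phi_hat_1 = [gamma(1) gamma(0) - gamma(1) gamma(2)] / det = [(0.3862)(1.348) - (0.3862)(-0.4313)] / 1.66795356 = 0.68716566 / 1.66795356 = 0.412
  phi_hat_2 = [gamma(0) gamma(2) - gamma(1)^2] / det = [(1.348)(-0.4313) - (0.3862)^2] / 1.66795356 = -0.73054284 / 1.66795356 = -0.438
So phi_hat = [0.4120, -0.4380].
Therefore phi_hat_1 = 0.4120.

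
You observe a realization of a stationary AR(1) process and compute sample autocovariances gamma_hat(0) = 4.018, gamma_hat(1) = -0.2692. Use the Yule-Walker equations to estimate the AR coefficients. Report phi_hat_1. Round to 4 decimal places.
\hat\phi_{1} = -0.0670

The Yule-Walker equations for an AR(p) process read, in matrix form,
  Gamma_p phi = r_p,   with   (Gamma_p)_{ij} = gamma(|i - j|),
                       (r_p)_i = gamma(i),   i,j = 1..p.
Substitute the sample gammas (Toeplitz matrix and right-hand side of size 1):
  Gamma_p = [[4.018]]
  r_p     = [-0.2692]
With p = 1 this is the single equation gamma(0) phi_1 = gamma(1):
  phi_hat_1 = gamma(1) / gamma(0) = -0.2692 / 4.018 = -0.0670.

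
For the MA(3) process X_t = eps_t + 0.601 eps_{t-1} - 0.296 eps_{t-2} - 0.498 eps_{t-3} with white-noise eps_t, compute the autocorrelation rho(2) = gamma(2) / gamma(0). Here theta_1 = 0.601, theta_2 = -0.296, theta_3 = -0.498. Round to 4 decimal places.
\rho(2) = -0.3508

For an MA(q) process with theta_0 = 1, the autocovariance is
  gamma(k) = sigma^2 * sum_{i=0..q-k} theta_i * theta_{i+k},
and rho(k) = gamma(k) / gamma(0). Sigma^2 cancels.
  numerator   = (1)*(-0.296) + (0.601)*(-0.498) = -0.595298.
  denominator = (1)^2 + (0.601)^2 + (-0.296)^2 + (-0.498)^2 = 1.696821.
  rho(2) = -0.595298 / 1.696821 = -0.3508.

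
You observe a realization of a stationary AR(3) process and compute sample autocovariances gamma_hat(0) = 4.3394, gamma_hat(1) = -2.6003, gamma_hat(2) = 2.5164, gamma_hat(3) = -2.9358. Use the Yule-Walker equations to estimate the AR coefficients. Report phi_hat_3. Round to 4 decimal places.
\hat\phi_{3} = -0.4290

The Yule-Walker equations for an AR(p) process read, in matrix form,
  Gamma_p phi = r_p,   with   (Gamma_p)_{ij} = gamma(|i - j|),
                       (r_p)_i = gamma(i),   i,j = 1..p.
Substitute the sample gammas (Toeplitz matrix and right-hand side of size 3):
  Gamma_p = [[4.3394, -2.6003, 2.5164], [-2.6003, 4.3394, -2.6003], [2.5164, -2.6003, 4.3394]]
  r_p     = [-2.6003, 2.5164, -2.9358]
Written out (R1..R3):
  (R1) 4.3394 phi_1 - 2.6003 phi_2 + 2.5164 phi_3 = -2.6003
  (R2) -2.6003 phi_1 + 4.3394 phi_2 - 2.6003 phi_3 = 2.5164
  (R3) 2.5164 phi_1 - 2.6003 phi_2 + 4.3394 phi_3 = -2.9358
Gaussian elimination:
  R2 <- R2 - (-2.6003/4.3394) R1 = R2 - (-0.59923) R1:  2.781221 phi_2 - 1.092397 phi_3 = 0.958221
  R3 <- R3 - (2.5164/4.3394) R1 = R3 - (0.579896) R1:  -1.092397 phi_2 + 2.88015 phi_3 = -1.427897
  R3 <- R3 - (-1.092397/2.781221) R2 = R3 - (-0.392776) R2:  2.451083 phi_3 = -1.051531
Back-substitution:
  phi_hat_3 = -1.051531 / 2.451083 = -0.429007
  phi_hat_2 = (0.958221 - (-1.092397)(-0.429007)) / 2.781221 = 0.176029
  phi_hat_1 = (-2.6003 - (-2.6003)(0.176029) - (2.5164)(-0.429007)) / 4.3394 = -0.244969
So phi_hat = [-0.2450, 0.1760, -0.4290].
Therefore phi_hat_3 = -0.4290.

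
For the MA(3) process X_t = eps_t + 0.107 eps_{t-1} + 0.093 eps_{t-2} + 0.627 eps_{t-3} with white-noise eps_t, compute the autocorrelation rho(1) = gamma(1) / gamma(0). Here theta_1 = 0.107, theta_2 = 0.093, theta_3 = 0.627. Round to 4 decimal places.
\rho(1) = 0.1240

For an MA(q) process with theta_0 = 1, the autocovariance is
  gamma(k) = sigma^2 * sum_{i=0..q-k} theta_i * theta_{i+k},
and rho(k) = gamma(k) / gamma(0). Sigma^2 cancels.
  numerator   = (1)*(0.107) + (0.107)*(0.093) + (0.093)*(0.627) = 0.175262.
  denominator = (1)^2 + (0.107)^2 + (0.093)^2 + (0.627)^2 = 1.413227.
  rho(1) = 0.175262 / 1.413227 = 0.1240.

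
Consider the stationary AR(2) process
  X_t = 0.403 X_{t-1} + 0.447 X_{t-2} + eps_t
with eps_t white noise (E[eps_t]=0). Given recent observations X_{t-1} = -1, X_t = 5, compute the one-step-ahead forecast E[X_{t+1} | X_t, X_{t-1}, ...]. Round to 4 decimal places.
E[X_{t+1} \mid \mathcal F_t] = 1.5680

For an AR(p) model X_t = c + sum_i phi_i X_{t-i} + eps_t, the
one-step-ahead conditional mean is
  E[X_{t+1} | X_t, ...] = c + sum_i phi_i X_{t+1-i}.
Substitute known values:
  E[X_{t+1} | ...] = (0.403) * (5) + (0.447) * (-1)
                   = 1.5680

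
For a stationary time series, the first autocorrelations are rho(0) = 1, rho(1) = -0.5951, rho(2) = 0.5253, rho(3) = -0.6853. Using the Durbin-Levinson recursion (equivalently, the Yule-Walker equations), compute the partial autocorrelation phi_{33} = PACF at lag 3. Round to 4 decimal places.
\phi_{33} = -0.4960

The PACF at lag k is phi_{kk}, the last component of the solution
to the Yule-Walker system G_k phi = r_k where
  (G_k)_{ij} = rho(|i - j|), (r_k)_i = rho(i), i,j = 1..k.
Equivalently, Durbin-Levinson gives phi_{kk} iteratively:
  phi_{11} = rho(1)
  phi_{kk} = [rho(k) - sum_{j=1..k-1} phi_{k-1,j} rho(k-j)]
            / [1 - sum_{j=1..k-1} phi_{k-1,j} rho(j)],
  phi_{k,j} = phi_{k-1,j} - phi_{kk} phi_{k-1,k-j},  j = 1..k-1.
Step k = 1:
  phi_11 = rho(1) = -0.5951.
Step k = 2:
  phi_22 = [rho(2) - phi_11 rho(1)] / [1 - phi_11 rho(1)] = [0.5253 - (-0.5951)(-0.5951)] / [1 - (-0.5951)(-0.5951)]
         = 0.17115599 / 0.64585599 = 0.265006.
  Update: phi_21 = phi_11 - phi_22 phi_11 = -0.5951 - (0.265006)(-0.5951) = -0.437395.
Step k = 3:
  phi_33 = [rho(3) - phi_21 rho(2) - phi_22 rho(1)] / [1 - phi_21 rho(1) - phi_22 rho(2)]
    numerator   = -0.6853 - (-0.437395)(0.5253) - (0.265006)(-0.5951) = -0.29783125
    denominator = 1 - (-0.437395)(-0.5951) - (0.265006)(0.5253) = 0.60049855
  phi_33 = -0.29783125 / 0.60049855 = -0.496.
Therefore phi_{33} = -0.4960.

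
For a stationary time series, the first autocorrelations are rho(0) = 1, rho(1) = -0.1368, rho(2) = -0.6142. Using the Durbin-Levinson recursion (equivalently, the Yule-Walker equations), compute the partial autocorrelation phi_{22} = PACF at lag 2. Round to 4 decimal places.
\phi_{22} = -0.6450

The PACF at lag k is phi_{kk}, the last component of the solution
to the Yule-Walker system G_k phi = r_k where
  (G_k)_{ij} = rho(|i - j|), (r_k)_i = rho(i), i,j = 1..k.
Equivalently, Durbin-Levinson gives phi_{kk} iteratively:
  phi_{11} = rho(1)
  phi_{kk} = [rho(k) - sum_{j=1..k-1} phi_{k-1,j} rho(k-j)]
            / [1 - sum_{j=1..k-1} phi_{k-1,j} rho(j)],
  phi_{k,j} = phi_{k-1,j} - phi_{kk} phi_{k-1,k-j},  j = 1..k-1.
Step k = 1:
  phi_11 = rho(1) = -0.1368.
Step k = 2:
  phi_22 = [rho(2) - phi_11 rho(1)] / [1 - phi_11 rho(1)] = [-0.6142 - (-0.1368)(-0.1368)] / [1 - (-0.1368)(-0.1368)]
         = -0.63291424 / 0.98128576 = -0.645.
Therefore phi_{22} = -0.6450.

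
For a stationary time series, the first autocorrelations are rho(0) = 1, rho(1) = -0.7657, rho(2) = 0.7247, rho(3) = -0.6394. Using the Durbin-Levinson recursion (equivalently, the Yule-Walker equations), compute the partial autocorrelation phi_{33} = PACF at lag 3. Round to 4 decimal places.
\phi_{33} = -0.0380

The PACF at lag k is phi_{kk}, the last component of the solution
to the Yule-Walker system G_k phi = r_k where
  (G_k)_{ij} = rho(|i - j|), (r_k)_i = rho(i), i,j = 1..k.
Equivalently, Durbin-Levinson gives phi_{kk} iteratively:
  phi_{11} = rho(1)
  phi_{kk} = [rho(k) - sum_{j=1..k-1} phi_{k-1,j} rho(k-j)]
            / [1 - sum_{j=1..k-1} phi_{k-1,j} rho(j)],
  phi_{k,j} = phi_{k-1,j} - phi_{kk} phi_{k-1,k-j},  j = 1..k-1.
Step k = 1:
  phi_11 = rho(1) = -0.7657.
Step k = 2:
  phi_22 = [rho(2) - phi_11 rho(1)] / [1 - phi_11 rho(1)] = [0.7247 - (-0.7657)(-0.7657)] / [1 - (-0.7657)(-0.7657)]
         = 0.13840351 / 0.41370351 = 0.334548.
  Update: phi_21 = phi_11 - phi_22 phi_11 = -0.7657 - (0.334548)(-0.7657) = -0.509537.
Step k = 3:
  phi_33 = [rho(3) - phi_21 rho(2) - phi_22 rho(1)] / [1 - phi_21 rho(1) - phi_22 rho(2)]
    numerator   = -0.6394 - (-0.509537)(0.7247) - (0.334548)(-0.7657) = -0.01397551
    denominator = 1 - (-0.509537)(-0.7657) - (0.334548)(0.7247) = 0.36740095
  phi_33 = -0.01397551 / 0.36740095 = -0.038.
Therefore phi_{33} = -0.0380.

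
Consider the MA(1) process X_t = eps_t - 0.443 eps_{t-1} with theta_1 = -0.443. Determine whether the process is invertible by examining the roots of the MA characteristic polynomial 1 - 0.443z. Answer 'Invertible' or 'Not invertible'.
\text{Invertible}

The MA(q) characteristic polynomial is P(z) = 1 - 0.443z.
Invertibility requires all roots to lie outside the unit circle, i.e. |z| > 1 for every root.
This is linear in z: 1 + (-0.443) z = 0  =>  z = -1/(-0.443) = 2.257336,  |z| = 2.257336.
Moduli of all roots: 2.2573.
All moduli strictly greater than 1? Yes.
Verdict: Invertible.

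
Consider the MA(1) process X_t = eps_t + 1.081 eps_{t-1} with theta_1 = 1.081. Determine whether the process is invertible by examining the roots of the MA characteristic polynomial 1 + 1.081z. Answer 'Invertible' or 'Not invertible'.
\text{Not invertible}

The MA(q) characteristic polynomial is P(z) = 1 + 1.081z.
Invertibility requires all roots to lie outside the unit circle, i.e. |z| > 1 for every root.
This is linear in z: 1 + (1.081) z = 0  =>  z = -1/(1.081) = -0.925069,  |z| = 0.925069.
Moduli of all roots: 0.9251.
All moduli strictly greater than 1? No.
Verdict: Not invertible.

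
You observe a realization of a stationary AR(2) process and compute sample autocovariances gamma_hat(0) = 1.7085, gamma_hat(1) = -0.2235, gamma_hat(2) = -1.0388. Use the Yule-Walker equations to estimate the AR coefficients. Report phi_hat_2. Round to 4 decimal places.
\hat\phi_{2} = -0.6360

The Yule-Walker equations for an AR(p) process read, in matrix form,
  Gamma_p phi = r_p,   with   (Gamma_p)_{ij} = gamma(|i - j|),
                       (r_p)_i = gamma(i),   i,j = 1..p.
Substitute the sample gammas (Toeplitz matrix and right-hand side of size 2):
  Gamma_p = [[1.7085, -0.2235], [-0.2235, 1.7085]]
  r_p     = [-0.2235, -1.0388]
Written out:
  1.7085 phi_1 - 0.2235 phi_2 = -0.2235
  -0.2235 phi_1 + 1.7085 phi_2 = -1.0388
Solve by Cramer's rule:
  det = gamma(0)^2 - gamma(1)^2 = (1.7085)^2 - (-0.2235)^2 = 2.91897225 - 0.04995225 = 2.86902
  phi_hat_1 = [gamma(1) gamma(0) - gamma(1) gamma(2)] / det = [(-0.2235)(1.7085) - (-0.2235)(-1.0388)] / 2.86902 = -0.61402155 / 2.86902 = -0.214
  phi_hat_2 = [gamma(0) gamma(2) - gamma(1)^2] / det = [(1.7085)(-1.0388) - (-0.2235)^2] / 2.86902 = -1.82474205 / 2.86902 = -0.636
So phi_hat = [-0.2140, -0.6360].
Therefore phi_hat_2 = -0.6360.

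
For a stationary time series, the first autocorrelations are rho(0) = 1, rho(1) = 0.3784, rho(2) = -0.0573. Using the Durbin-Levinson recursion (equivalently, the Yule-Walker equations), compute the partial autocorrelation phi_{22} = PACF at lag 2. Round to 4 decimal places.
\phi_{22} = -0.2340

The PACF at lag k is phi_{kk}, the last component of the solution
to the Yule-Walker system G_k phi = r_k where
  (G_k)_{ij} = rho(|i - j|), (r_k)_i = rho(i), i,j = 1..k.
Equivalently, Durbin-Levinson gives phi_{kk} iteratively:
  phi_{11} = rho(1)
  phi_{kk} = [rho(k) - sum_{j=1..k-1} phi_{k-1,j} rho(k-j)]
            / [1 - sum_{j=1..k-1} phi_{k-1,j} rho(j)],
  phi_{k,j} = phi_{k-1,j} - phi_{kk} phi_{k-1,k-j},  j = 1..k-1.
Step k = 1:
  phi_11 = rho(1) = 0.3784.
Step k = 2:
  phi_22 = [rho(2) - phi_11 rho(1)] / [1 - phi_11 rho(1)] = [-0.0573 - (0.3784)(0.3784)] / [1 - (0.3784)(0.3784)]
         = -0.20048656 / 0.85681344 = -0.234.
Therefore phi_{22} = -0.2340.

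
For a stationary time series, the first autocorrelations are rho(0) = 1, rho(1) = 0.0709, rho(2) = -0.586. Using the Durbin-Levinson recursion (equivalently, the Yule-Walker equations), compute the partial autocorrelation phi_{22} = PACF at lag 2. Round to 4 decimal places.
\phi_{22} = -0.5940

The PACF at lag k is phi_{kk}, the last component of the solution
to the Yule-Walker system G_k phi = r_k where
  (G_k)_{ij} = rho(|i - j|), (r_k)_i = rho(i), i,j = 1..k.
Equivalently, Durbin-Levinson gives phi_{kk} iteratively:
  phi_{11} = rho(1)
  phi_{kk} = [rho(k) - sum_{j=1..k-1} phi_{k-1,j} rho(k-j)]
            / [1 - sum_{j=1..k-1} phi_{k-1,j} rho(j)],
  phi_{k,j} = phi_{k-1,j} - phi_{kk} phi_{k-1,k-j},  j = 1..k-1.
Step k = 1:
  phi_11 = rho(1) = 0.0709.
Step k = 2:
  phi_22 = [rho(2) - phi_11 rho(1)] / [1 - phi_11 rho(1)] = [-0.586 - (0.0709)(0.0709)] / [1 - (0.0709)(0.0709)]
         = -0.59102681 / 0.99497319 = -0.594.
Therefore phi_{22} = -0.5940.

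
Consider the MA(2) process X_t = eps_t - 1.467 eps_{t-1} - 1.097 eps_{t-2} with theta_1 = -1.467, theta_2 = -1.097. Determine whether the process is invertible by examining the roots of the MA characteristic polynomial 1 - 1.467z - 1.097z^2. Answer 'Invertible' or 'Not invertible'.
\text{Not invertible}

The MA(q) characteristic polynomial is P(z) = 1 - 1.467z - 1.097z^2.
Invertibility requires all roots to lie outside the unit circle, i.e. |z| > 1 for every root.
Set 1 + (-1.467) z + (-1.097) z^2 = 0, i.e. a z^2 + b z + c = 0 with a = -1.097, b = -1.467, c = 1.
Discriminant D = b^2 - 4ac = (-1.467)^2 - 4*(-1.097)*1 = 2.152089 - (-4.388) = 6.540089.
D >= 0, so the roots are real: z = (-b +/- sqrt(D)) / (2a) = (1.467 +/- 2.55736) / (-2.194).
  z_1 = (1.467 + 2.55736) / (-2.194) = -1.8343,   |z_1| = 1.8343.
  z_2 = (1.467 - 2.55736) / (-2.194) = 0.497,   |z_2| = 0.497.
Moduli of all roots: 1.8343, 0.4970.
All moduli strictly greater than 1? No.
Verdict: Not invertible.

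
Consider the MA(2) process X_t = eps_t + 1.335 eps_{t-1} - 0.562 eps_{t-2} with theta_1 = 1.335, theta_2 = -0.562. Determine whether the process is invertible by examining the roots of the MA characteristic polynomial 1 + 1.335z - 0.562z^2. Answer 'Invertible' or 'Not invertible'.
\text{Not invertible}

The MA(q) characteristic polynomial is P(z) = 1 + 1.335z - 0.562z^2.
Invertibility requires all roots to lie outside the unit circle, i.e. |z| > 1 for every root.
Set 1 + (1.335) z + (-0.562) z^2 = 0, i.e. a z^2 + b z + c = 0 with a = -0.562, b = 1.335, c = 1.
Discriminant D = b^2 - 4ac = (1.335)^2 - 4*(-0.562)*1 = 1.782225 - (-2.248) = 4.030225.
D >= 0, so the roots are real: z = (-b +/- sqrt(D)) / (2a) = (-1.335 +/- 2.007542) / (-1.124).
  z_1 = (-1.335 + 2.007542) / (-1.124) = -0.5983,   |z_1| = 0.5983.
  z_2 = (-1.335 - 2.007542) / (-1.124) = 2.9738,   |z_2| = 2.9738.
Moduli of all roots: 0.5983, 2.9738.
All moduli strictly greater than 1? No.
Verdict: Not invertible.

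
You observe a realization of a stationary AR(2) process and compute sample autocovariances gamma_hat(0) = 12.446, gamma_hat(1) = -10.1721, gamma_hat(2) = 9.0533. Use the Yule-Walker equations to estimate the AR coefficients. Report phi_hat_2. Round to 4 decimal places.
\hat\phi_{2} = 0.1790

The Yule-Walker equations for an AR(p) process read, in matrix form,
  Gamma_p phi = r_p,   with   (Gamma_p)_{ij} = gamma(|i - j|),
                       (r_p)_i = gamma(i),   i,j = 1..p.
Substitute the sample gammas (Toeplitz matrix and right-hand side of size 2):
  Gamma_p = [[12.446, -10.1721], [-10.1721, 12.446]]
  r_p     = [-10.1721, 9.0533]
Written out:
  12.446 phi_1 - 10.1721 phi_2 = -10.1721
  -10.1721 phi_1 + 12.446 phi_2 = 9.0533
Solve by Cramer's rule:
  det = gamma(0)^2 - gamma(1)^2 = (12.446)^2 - (-10.1721)^2 = 154.902916 - 103.47161841 = 51.43129759
  phi_hat_1 = [gamma(1) gamma(0) - gamma(1) gamma(2)] / det = [(-10.1721)(12.446) - (-10.1721)(9.0533)] / 51.43129759 = -34.51088367 / 51.43129759 = -0.671
  phi_hat_2 = [gamma(0) gamma(2) - gamma(1)^2] / det = [(12.446)(9.0533) - (-10.1721)^2] / 51.43129759 = 9.20575339 / 51.43129759 = 0.179
So phi_hat = [-0.6710, 0.1790].
Therefore phi_hat_2 = 0.1790.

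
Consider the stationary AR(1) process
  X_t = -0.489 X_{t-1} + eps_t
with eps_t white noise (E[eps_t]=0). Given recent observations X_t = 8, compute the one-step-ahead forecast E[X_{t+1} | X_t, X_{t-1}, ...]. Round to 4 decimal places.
E[X_{t+1} \mid \mathcal F_t] = -3.9120

For an AR(p) model X_t = c + sum_i phi_i X_{t-i} + eps_t, the
one-step-ahead conditional mean is
  E[X_{t+1} | X_t, ...] = c + sum_i phi_i X_{t+1-i}.
Substitute known values:
  E[X_{t+1} | ...] = (-0.489) * (8)
                   = -3.9120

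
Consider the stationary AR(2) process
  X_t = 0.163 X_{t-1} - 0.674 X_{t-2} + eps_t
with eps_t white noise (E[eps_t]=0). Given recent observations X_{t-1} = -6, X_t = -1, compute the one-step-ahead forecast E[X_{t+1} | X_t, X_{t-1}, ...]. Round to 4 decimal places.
E[X_{t+1} \mid \mathcal F_t] = 3.8810

For an AR(p) model X_t = c + sum_i phi_i X_{t-i} + eps_t, the
one-step-ahead conditional mean is
  E[X_{t+1} | X_t, ...] = c + sum_i phi_i X_{t+1-i}.
Substitute known values:
  E[X_{t+1} | ...] = (0.163) * (-1) + (-0.674) * (-6)
                   = 3.8810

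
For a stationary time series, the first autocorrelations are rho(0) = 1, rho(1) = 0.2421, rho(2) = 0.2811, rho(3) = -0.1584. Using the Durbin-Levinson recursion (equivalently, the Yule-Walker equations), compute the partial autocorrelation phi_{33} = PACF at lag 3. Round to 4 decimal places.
\phi_{33} = -0.3011

The PACF at lag k is phi_{kk}, the last component of the solution
to the Yule-Walker system G_k phi = r_k where
  (G_k)_{ij} = rho(|i - j|), (r_k)_i = rho(i), i,j = 1..k.
Equivalently, Durbin-Levinson gives phi_{kk} iteratively:
  phi_{11} = rho(1)
  phi_{kk} = [rho(k) - sum_{j=1..k-1} phi_{k-1,j} rho(k-j)]
            / [1 - sum_{j=1..k-1} phi_{k-1,j} rho(j)],
  phi_{k,j} = phi_{k-1,j} - phi_{kk} phi_{k-1,k-j},  j = 1..k-1.
Step k = 1:
  phi_11 = rho(1) = 0.2421.
Step k = 2:
  phi_22 = [rho(2) - phi_11 rho(1)] / [1 - phi_11 rho(1)] = [0.2811 - (0.2421)(0.2421)] / [1 - (0.2421)(0.2421)]
         = 0.22248759 / 0.94138759 = 0.23634.
  Update: phi_21 = phi_11 - phi_22 phi_11 = 0.2421 - (0.23634)(0.2421) = 0.184882.
Step k = 3:
  phi_33 = [rho(3) - phi_21 rho(2) - phi_22 rho(1)] / [1 - phi_21 rho(1) - phi_22 rho(2)]
    numerator   = -0.1584 - (0.184882)(0.2811) - (0.23634)(0.2421) = -0.26758828
    denominator = 1 - (0.184882)(0.2421) - (0.23634)(0.2811) = 0.88880486
  phi_33 = -0.26758828 / 0.88880486 = -0.3011.
Therefore phi_{33} = -0.3011.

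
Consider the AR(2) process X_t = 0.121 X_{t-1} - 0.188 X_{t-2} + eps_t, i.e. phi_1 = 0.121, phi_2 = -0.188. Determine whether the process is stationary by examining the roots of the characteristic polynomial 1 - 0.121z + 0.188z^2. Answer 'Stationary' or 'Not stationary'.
\text{Stationary}

The AR(p) characteristic polynomial is P(z) = 1 - 0.121z + 0.188z^2.
Stationarity requires all roots to lie outside the unit circle, i.e. |z| > 1 for every root.
Set 1 + (-0.121) z + (0.188) z^2 = 0, i.e. a z^2 + b z + c = 0 with a = 0.188, b = -0.121, c = 1.
Discriminant D = b^2 - 4ac = (-0.121)^2 - 4*(0.188)*1 = 0.014641 - (0.752) = -0.737359.
D < 0, so the roots are the complex-conjugate pair z = (-b +/- i sqrt(-D)) / (2a) = 0.3218 +/- 2.2838i.
For a conjugate pair |z|^2 = z * conj(z) = (product of roots) = c/a = 1/(0.188) = 5.319149, so |z| = sqrt(5.319149) = 2.3063 for both roots.
Moduli of all roots: 2.3063, 2.3063.
All moduli strictly greater than 1? Yes.
Verdict: Stationary.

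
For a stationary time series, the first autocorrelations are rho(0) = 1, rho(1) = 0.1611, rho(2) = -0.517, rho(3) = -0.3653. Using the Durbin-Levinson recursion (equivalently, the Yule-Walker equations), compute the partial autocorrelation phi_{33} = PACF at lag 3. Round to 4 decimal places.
\phi_{33} = -0.2171

The PACF at lag k is phi_{kk}, the last component of the solution
to the Yule-Walker system G_k phi = r_k where
  (G_k)_{ij} = rho(|i - j|), (r_k)_i = rho(i), i,j = 1..k.
Equivalently, Durbin-Levinson gives phi_{kk} iteratively:
  phi_{11} = rho(1)
  phi_{kk} = [rho(k) - sum_{j=1..k-1} phi_{k-1,j} rho(k-j)]
            / [1 - sum_{j=1..k-1} phi_{k-1,j} rho(j)],
  phi_{k,j} = phi_{k-1,j} - phi_{kk} phi_{k-1,k-j},  j = 1..k-1.
Step k = 1:
  phi_11 = rho(1) = 0.1611.
Step k = 2:
  phi_22 = [rho(2) - phi_11 rho(1)] / [1 - phi_11 rho(1)] = [-0.517 - (0.1611)(0.1611)] / [1 - (0.1611)(0.1611)]
         = -0.54295321 / 0.97404679 = -0.55742.
  Update: phi_21 = phi_11 - phi_22 phi_11 = 0.1611 - (-0.55742)(0.1611) = 0.2509.
Step k = 3:
  phi_33 = [rho(3) - phi_21 rho(2) - phi_22 rho(1)] / [1 - phi_21 rho(1) - phi_22 rho(2)]
    numerator   = -0.3653 - (0.2509)(-0.517) - (-0.55742)(0.1611) = -0.14578414
    denominator = 1 - (0.2509)(0.1611) - (-0.55742)(-0.517) = 0.67139378
  phi_33 = -0.14578414 / 0.67139378 = -0.2171.
Therefore phi_{33} = -0.2171.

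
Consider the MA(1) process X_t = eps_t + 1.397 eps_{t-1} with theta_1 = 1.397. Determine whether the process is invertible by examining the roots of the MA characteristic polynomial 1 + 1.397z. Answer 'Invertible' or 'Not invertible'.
\text{Not invertible}

The MA(q) characteristic polynomial is P(z) = 1 + 1.397z.
Invertibility requires all roots to lie outside the unit circle, i.e. |z| > 1 for every root.
This is linear in z: 1 + (1.397) z = 0  =>  z = -1/(1.397) = -0.71582,  |z| = 0.71582.
Moduli of all roots: 0.7158.
All moduli strictly greater than 1? No.
Verdict: Not invertible.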